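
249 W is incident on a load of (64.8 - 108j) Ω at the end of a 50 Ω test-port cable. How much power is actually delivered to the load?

P_delivered ≈ 130 W

|Γ| = |(14.8 − j108)/(114.8 − j108)| = 0.692
|Γ|² = 0.478
P_refl = |Γ|²·P_inc = 119 W, P_del = (1 − |Γ|²)·P_inc = 130 W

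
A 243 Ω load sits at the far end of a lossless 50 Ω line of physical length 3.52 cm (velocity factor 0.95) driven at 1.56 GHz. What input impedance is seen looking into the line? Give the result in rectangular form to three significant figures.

λ = v/f = 0.95·c / 1.56 GHz = 0.183 m
βl = 2π·l/λ = 2π × 0.193 = 69.4°
tan(βl) = tan(69.4°) = 2.66
Z_in = Z_0·(Z_L + jZ_0·tanβl)/(Z_0 + jZ_L·tanβl)
     = 50·(243 + j133)/(50 + j645)

Z_in ≈ 11.7 − j17.9 Ω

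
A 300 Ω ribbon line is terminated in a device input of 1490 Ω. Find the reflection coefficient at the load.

Γ = 0.665

Γ = (Z_L − Z_0)/(Z_L + Z_0) = (1490 − 300)/(1490 + 300) = 1190/1790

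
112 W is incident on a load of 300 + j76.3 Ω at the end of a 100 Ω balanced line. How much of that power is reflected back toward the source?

|Γ| = |(200 + j76.3)/(400 + j76.3)| = 0.526
|Γ|² = 0.276
P_refl = |Γ|²·P_inc = 30.9 W, P_del = (1 − |Γ|²)·P_inc = 81.1 W

P_reflected ≈ 30.9 W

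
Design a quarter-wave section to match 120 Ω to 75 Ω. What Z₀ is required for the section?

Z_qwt ≈ 94.9 Ω

Z_qwt = √(Z_0·R_L) = √(75 × 120) = √9000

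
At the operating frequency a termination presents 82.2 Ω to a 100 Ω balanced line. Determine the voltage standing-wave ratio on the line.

VSWR ≈ 1.22

Γ = (82.2 − 100)/(82.2 + 100) = -0.0977
VSWR = (1 + 0.0977)/(1 − 0.0977)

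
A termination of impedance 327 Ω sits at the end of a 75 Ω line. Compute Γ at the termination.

Γ = 0.627

Γ = (Z_L − Z_0)/(Z_L + Z_0) = (327 − 75)/(327 + 75) = 252/402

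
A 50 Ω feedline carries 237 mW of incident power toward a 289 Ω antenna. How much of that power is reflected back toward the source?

Γ = (289 − 50)/(289 + 50) = 0.705
|Γ|² = 0.497
P_refl = |Γ|²·P_inc = 118 mW, P_del = (1 − |Γ|²)·P_inc = 119 mW

P_reflected ≈ 118 mW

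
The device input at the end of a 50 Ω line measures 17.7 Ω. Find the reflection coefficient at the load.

Γ = -0.477

Γ = (Z_L − Z_0)/(Z_L + Z_0) = (17.7 − 50)/(17.7 + 50) = -32.3/67.7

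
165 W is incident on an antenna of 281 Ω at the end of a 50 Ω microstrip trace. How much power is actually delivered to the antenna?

Γ = (281 − 50)/(281 + 50) = 0.698
|Γ|² = 0.487
P_refl = |Γ|²·P_inc = 80.4 W, P_del = (1 − |Γ|²)·P_inc = 84.6 W

P_delivered ≈ 84.6 W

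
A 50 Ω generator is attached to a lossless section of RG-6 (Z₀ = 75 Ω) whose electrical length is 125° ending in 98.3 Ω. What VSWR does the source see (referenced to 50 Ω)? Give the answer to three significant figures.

tan(βl) = -1.43
Z_in = Z_0·(Z_L + jZ_0·tanβl)/(Z_0 + jZ_L·tanβl) = 66.3 + j17.1 Ω
Γ_s = (Z_in − Z_s)/(Z_in + Z_s) = (16.3 + j17.1)/(116 + j17.1), |Γ_s| = 0.201
VSWR = (1 + |Γ_s|)/(1 − |Γ_s|)

VSWR ≈ 1.5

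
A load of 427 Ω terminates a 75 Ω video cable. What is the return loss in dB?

RL ≈ 3.08 dB

Γ = (427 − 75)/(427 + 75) = 0.701
RL = −20·log₁₀|Γ| = −20·log₁₀(0.701)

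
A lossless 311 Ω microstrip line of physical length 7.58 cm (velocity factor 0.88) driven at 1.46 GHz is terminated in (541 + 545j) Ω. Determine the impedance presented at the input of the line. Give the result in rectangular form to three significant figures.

λ = v/f = 0.88·c / 1.46 GHz = 0.181 m
βl = 2π·l/λ = 2π × 0.419 = 151°
tan(βl) = tan(151°) = -0.556
Z_in = Z_0·(Z_L + jZ_0·tanβl)/(Z_0 + jZ_L·tanβl)
     = 311·(541 + j372)/(614 − j301)

Z_in ≈ 146 + j260 Ω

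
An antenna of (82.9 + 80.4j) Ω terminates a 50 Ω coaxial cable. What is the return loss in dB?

RL ≈ 5.05 dB

Γ = (32.9 + j80.4)/(132.9 + j80.4), |Γ| = 0.559
RL = −20·log₁₀|Γ| = −20·log₁₀(0.559)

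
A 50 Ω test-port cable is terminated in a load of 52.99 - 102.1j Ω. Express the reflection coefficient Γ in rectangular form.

Γ ≈ 0.51 − j0.485

Γ = (Z_L − Z_0)/(Z_L + Z_0) = (2.99 − j102.1)/(103 − j102.1)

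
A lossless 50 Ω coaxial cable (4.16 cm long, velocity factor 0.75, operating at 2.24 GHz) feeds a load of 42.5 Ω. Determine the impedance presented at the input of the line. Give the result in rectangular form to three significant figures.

Z_in ≈ 45.9 − j6.6 Ω

λ = v/f = 0.75·c / 2.24 GHz = 0.1 m
βl = 2π·l/λ = 2π × 0.414 = 149°
tan(βl) = tan(149°) = -0.599
Z_in = Z_0·(Z_L + jZ_0·tanβl)/(Z_0 + jZ_L·tanβl)
     = 50·(42.5 − j29.9)/(50 − j25.4)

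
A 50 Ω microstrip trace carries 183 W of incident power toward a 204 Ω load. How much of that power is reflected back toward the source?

Γ = (204 − 50)/(204 + 50) = 0.606
|Γ|² = 0.368
P_refl = |Γ|²·P_inc = 67.3 W, P_del = (1 − |Γ|²)·P_inc = 116 W

P_reflected ≈ 67.3 W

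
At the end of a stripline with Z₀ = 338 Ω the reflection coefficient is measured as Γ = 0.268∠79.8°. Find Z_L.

Z_L ≈ 321 + j183 Ω

Z_L = Z_0·(1 + Γ)/(1 − Γ) = 338·(1.05 + j0.264)/(0.953 − j0.264)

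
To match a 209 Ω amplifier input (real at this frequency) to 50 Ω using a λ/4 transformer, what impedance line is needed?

Z_qwt ≈ 102 Ω

Z_qwt = √(Z_0·R_L) = √(50 × 209) = √10450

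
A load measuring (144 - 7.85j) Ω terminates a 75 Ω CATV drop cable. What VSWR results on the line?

Γ = (Z_L − Z_0)/(Z_L + Z_0) = (69 − j7.85)/(219 − j7.85)
|Γ| = 69.4/219 = 0.317
VSWR = (1 + |Γ|)/(1 − |Γ|) = 1.32/0.683

VSWR ≈ 1.93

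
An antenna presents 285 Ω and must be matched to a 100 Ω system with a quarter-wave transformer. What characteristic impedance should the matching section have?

Z_qwt = √(Z_0·R_L) = √(100 × 285) = √28500

Z_qwt ≈ 169 Ω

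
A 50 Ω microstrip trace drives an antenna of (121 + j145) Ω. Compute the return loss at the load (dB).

Γ = (71 + j145)/(171 + j145), |Γ| = 0.72
RL = −20·log₁₀|Γ| = −20·log₁₀(0.72)

RL ≈ 2.85 dB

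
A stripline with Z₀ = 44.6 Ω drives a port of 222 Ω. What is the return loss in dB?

Γ = (222 − 44.6)/(222 + 44.6) = 0.665
RL = −20·log₁₀|Γ| = −20·log₁₀(0.665)

RL ≈ 3.54 dB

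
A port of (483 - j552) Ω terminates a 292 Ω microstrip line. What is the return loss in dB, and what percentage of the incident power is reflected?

Γ = (191 − j552)/(775 − j552), |Γ| = 0.614
RL = −20·log₁₀(0.614) = 4.24 dB
P_refl/P_inc = |Γ|² = 0.377

RL ≈ 4.24 dB; 37.7% of incident power reflected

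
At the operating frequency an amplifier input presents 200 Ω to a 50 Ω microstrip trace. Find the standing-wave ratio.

For a purely resistive load, VSWR = R_L/Z_0 or Z_0/R_L (whichever > 1) = 200/50

VSWR ≈ 4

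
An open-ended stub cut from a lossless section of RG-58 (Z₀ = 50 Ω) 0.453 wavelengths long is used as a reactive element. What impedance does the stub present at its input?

βl = 2π × 0.453 = 163°
tan(βl) = -0.304
For an open-ended stub, Z_in = −jZ_0·cot(βl) = −jZ_0/tan(βl)

Z_in ≈ +j164 Ω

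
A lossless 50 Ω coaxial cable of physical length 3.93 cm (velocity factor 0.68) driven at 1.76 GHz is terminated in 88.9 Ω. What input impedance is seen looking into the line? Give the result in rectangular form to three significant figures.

Z_in ≈ 34.8 + j19 Ω

λ = v/f = 0.68·c / 1.76 GHz = 0.116 m
βl = 2π·l/λ = 2π × 0.339 = 122°
tan(βl) = tan(122°) = -1.6
Z_in = Z_0·(Z_L + jZ_0·tanβl)/(Z_0 + jZ_L·tanβl)
     = 50·(88.9 − j79.8)/(50 − j142)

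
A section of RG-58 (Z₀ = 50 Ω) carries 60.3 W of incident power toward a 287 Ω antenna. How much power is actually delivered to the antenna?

P_delivered ≈ 30.5 W

Γ = (287 − 50)/(287 + 50) = 0.703
|Γ|² = 0.495
P_refl = |Γ|²·P_inc = 29.8 W, P_del = (1 − |Γ|²)·P_inc = 30.5 W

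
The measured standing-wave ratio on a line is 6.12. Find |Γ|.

|Γ| ≈ 0.719

|Γ| = (S − 1)/(S + 1) = (6.12 − 1)/(6.12 + 1) = 5.12/7.12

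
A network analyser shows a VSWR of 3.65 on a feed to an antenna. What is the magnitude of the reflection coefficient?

|Γ| = (S − 1)/(S + 1) = (3.65 − 1)/(3.65 + 1) = 2.65/4.65

|Γ| ≈ 0.57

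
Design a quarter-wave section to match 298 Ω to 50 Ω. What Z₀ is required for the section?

Z_qwt ≈ 122 Ω

Z_qwt = √(Z_0·R_L) = √(50 × 298) = √14900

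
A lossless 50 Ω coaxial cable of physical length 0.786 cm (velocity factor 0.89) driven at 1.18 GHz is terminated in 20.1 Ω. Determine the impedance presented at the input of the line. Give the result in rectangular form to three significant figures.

Z_in ≈ 20.9 + j9.22 Ω

λ = v/f = 0.89·c / 1.18 GHz = 0.226 m
βl = 2π·l/λ = 2π × 0.0347 = 12.5°
tan(βl) = tan(12.5°) = 0.222
Z_in = Z_0·(Z_L + jZ_0·tanβl)/(Z_0 + jZ_L·tanβl)
     = 50·(20.1 + j11.1)/(50 + j4.46)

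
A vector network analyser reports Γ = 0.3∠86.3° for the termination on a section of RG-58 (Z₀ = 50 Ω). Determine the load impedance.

Z_L = Z_0·(1 + Γ)/(1 − Γ) = 50·(1.02 + j0.299)/(0.981 − j0.299)

Z_L ≈ 43.3 + j28.5 Ω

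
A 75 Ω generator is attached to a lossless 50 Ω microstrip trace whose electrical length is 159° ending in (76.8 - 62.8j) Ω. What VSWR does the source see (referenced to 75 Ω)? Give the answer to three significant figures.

tan(βl) = -0.384
Z_in = Z_0·(Z_L + jZ_0·tanβl)/(Z_0 + jZ_L·tanβl) = 143 + j4.58 Ω
Γ_s = (Z_in − Z_s)/(Z_in + Z_s) = (68.1 + j4.58)/(218 + j4.58), |Γ_s| = 0.313
VSWR = (1 + |Γ_s|)/(1 − |Γ_s|)

VSWR ≈ 1.91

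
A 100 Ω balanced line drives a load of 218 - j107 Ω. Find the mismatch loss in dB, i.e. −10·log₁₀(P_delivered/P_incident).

Γ = (118 − j107)/(318 − j107), |Γ| = 0.475
|Γ|² = 0.225, so P_del/P_inc = 1 − |Γ|² = 0.775
ML = −10·log₁₀(1 − |Γ|²)

mismatch loss ≈ 1.11 dB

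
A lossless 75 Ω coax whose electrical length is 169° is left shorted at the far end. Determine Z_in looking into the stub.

tan(βl) = -0.194
For a shorted stub, Z_in = jZ_0·tan(βl)

Z_in ≈ −j14.6 Ω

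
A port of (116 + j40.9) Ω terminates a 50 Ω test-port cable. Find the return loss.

RL ≈ 6.86 dB

Γ = (66 + j40.9)/(166 + j40.9), |Γ| = 0.454
RL = −20·log₁₀|Γ| = −20·log₁₀(0.454)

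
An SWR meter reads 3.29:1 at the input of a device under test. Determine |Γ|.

|Γ| = (S − 1)/(S + 1) = (3.29 − 1)/(3.29 + 1) = 2.29/4.29

|Γ| ≈ 0.534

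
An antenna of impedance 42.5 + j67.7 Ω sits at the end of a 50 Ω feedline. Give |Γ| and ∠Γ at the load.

Γ ≈ 0.594 ∠ 60.1°

Γ = (Z_L − Z_0)/(Z_L + Z_0) = (-7.5 + j67.7)/(92.5 + j67.7)
|Γ| = 68.1/115 = 0.594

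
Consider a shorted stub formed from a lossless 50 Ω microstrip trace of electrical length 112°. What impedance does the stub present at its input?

tan(βl) = -2.48
For a shorted stub, Z_in = jZ_0·tan(βl)

Z_in ≈ −j124 Ω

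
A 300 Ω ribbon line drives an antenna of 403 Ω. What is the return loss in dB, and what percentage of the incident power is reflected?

Γ = (403 − 300)/(403 + 300) = 0.147
RL = −20·log₁₀(0.147) = 16.7 dB
P_refl/P_inc = |Γ|² = 0.0215

RL ≈ 16.7 dB; 2.15% of incident power reflected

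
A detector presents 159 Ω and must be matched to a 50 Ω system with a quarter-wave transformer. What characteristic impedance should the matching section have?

Z_qwt = √(Z_0·R_L) = √(50 × 159) = √7950

Z_qwt ≈ 89.2 Ω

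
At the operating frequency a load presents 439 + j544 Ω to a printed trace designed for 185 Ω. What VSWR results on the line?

Γ = (Z_L − Z_0)/(Z_L + Z_0) = (254 + j544)/(624 + j544)
|Γ| = 600/828 = 0.725
VSWR = (1 + |Γ|)/(1 − |Γ|) = 1.73/0.275

VSWR ≈ 6.28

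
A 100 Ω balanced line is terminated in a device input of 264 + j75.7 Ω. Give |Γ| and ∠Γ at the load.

Γ = (Z_L − Z_0)/(Z_L + Z_0) = (164 + j75.7)/(364 + j75.7)
|Γ| = 181/372 = 0.486

Γ ≈ 0.486 ∠ 13°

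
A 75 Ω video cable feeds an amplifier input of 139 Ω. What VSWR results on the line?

VSWR ≈ 1.85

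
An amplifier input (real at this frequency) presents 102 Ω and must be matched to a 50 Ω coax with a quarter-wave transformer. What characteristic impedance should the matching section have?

Z_qwt = √(Z_0·R_L) = √(50 × 102) = √5100

Z_qwt ≈ 71.4 Ω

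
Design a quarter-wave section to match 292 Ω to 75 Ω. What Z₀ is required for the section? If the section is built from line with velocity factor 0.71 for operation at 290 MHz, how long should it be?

Z_qwt = √(Z_0·R_L) = √(75 × 292) = √21900
λ = 0.71·c/f = 0.734 m, so l = λ/4 = 0.184 m

Z_qwt ≈ 148 Ω; length ≈ 18.4 cm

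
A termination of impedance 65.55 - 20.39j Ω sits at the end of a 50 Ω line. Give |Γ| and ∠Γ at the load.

Γ ≈ 0.219 ∠ -42.7°

Γ = (Z_L − Z_0)/(Z_L + Z_0) = (15.55 − j20.39)/(115.5 − j20.39)
|Γ| = 25.6/117 = 0.219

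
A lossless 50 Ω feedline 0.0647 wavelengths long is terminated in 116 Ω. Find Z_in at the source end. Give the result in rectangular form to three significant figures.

βl = 2π × 0.0647 = 23.3°
tan(βl) = tan(23.3°) = 0.431
Z_in = Z_0·(Z_L + jZ_0·tanβl)/(Z_0 + jZ_L·tanβl)
     = 50·(116 + j21.5)/(50 + j49.9)

Z_in ≈ 68.8 − j47.2 Ω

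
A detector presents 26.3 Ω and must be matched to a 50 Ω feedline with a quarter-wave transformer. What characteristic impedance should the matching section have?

Z_qwt = √(Z_0·R_L) = √(50 × 26.3) = √1315

Z_qwt ≈ 36.3 Ω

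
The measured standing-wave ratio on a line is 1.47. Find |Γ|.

|Γ| ≈ 0.19

|Γ| = (S − 1)/(S + 1) = (1.47 − 1)/(1.47 + 1) = 0.47/2.47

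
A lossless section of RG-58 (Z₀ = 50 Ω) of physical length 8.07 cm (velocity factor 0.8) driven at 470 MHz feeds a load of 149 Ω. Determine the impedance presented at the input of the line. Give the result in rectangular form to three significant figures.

λ = v/f = 0.8·c / 470 MHz = 0.511 m
βl = 2π·l/λ = 2π × 0.158 = 56.9°
tan(βl) = tan(56.9°) = 1.53
Z_in = Z_0·(Z_L + jZ_0·tanβl)/(Z_0 + jZ_L·tanβl)
     = 50·(149 + j76.7)/(50 + j229)

Z_in ≈ 22.8 − j27.6 Ω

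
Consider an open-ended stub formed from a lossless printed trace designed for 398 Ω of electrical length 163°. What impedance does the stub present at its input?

Z_in ≈ +j1300 Ω

tan(βl) = -0.306
For an open-ended stub, Z_in = −jZ_0·cot(βl) = −jZ_0/tan(βl)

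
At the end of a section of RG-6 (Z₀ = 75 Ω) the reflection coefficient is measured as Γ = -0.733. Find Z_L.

Z_L ≈ 11.6 Ω

Z_L = Z_0·(1 + Γ)/(1 − Γ) = 75·(0.267)/(1.73)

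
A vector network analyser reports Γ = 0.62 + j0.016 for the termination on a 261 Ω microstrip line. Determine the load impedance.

Z_L ≈ 1110 + j57.7 Ω

Z_L = Z_0·(1 + Γ)/(1 − Γ) = 261·(1.62 + j0.016)/(0.38 − j0.016)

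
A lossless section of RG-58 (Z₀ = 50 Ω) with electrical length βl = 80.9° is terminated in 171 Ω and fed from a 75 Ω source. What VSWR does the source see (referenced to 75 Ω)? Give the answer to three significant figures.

VSWR ≈ 5.06

tan(βl) = 6.24
Z_in = Z_0·(Z_L + jZ_0·tanβl)/(Z_0 + jZ_L·tanβl) = 15 − j7.31 Ω
Γ_s = (Z_in − Z_s)/(Z_in + Z_s) = (-60 − j7.31)/(90 − j7.31), |Γ_s| = 0.67
VSWR = (1 + |Γ_s|)/(1 − |Γ_s|)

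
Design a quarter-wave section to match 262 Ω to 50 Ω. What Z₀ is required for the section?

Z_qwt = √(Z_0·R_L) = √(50 × 262) = √13100

Z_qwt ≈ 114 Ω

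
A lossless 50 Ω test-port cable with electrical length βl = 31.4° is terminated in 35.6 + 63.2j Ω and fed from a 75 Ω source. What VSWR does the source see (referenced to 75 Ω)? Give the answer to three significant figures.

VSWR ≈ 2.75

tan(βl) = 0.61
Z_in = Z_0·(Z_L + jZ_0·tanβl)/(Z_0 + jZ_L·tanβl) = 203 + j24.6 Ω
Γ_s = (Z_in − Z_s)/(Z_in + Z_s) = (128 + j24.6)/(278 + j24.6), |Γ_s| = 0.466
VSWR = (1 + |Γ_s|)/(1 − |Γ_s|)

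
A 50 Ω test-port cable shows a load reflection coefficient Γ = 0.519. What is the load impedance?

Z_L = Z_0·(1 + Γ)/(1 − Γ) = 50·(1.52)/(0.481)

Z_L ≈ 158 Ω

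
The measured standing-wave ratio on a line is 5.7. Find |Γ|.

|Γ| ≈ 0.701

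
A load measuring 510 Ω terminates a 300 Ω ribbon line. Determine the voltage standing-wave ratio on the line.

VSWR ≈ 1.7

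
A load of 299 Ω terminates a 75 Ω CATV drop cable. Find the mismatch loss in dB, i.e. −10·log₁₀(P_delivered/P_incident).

mismatch loss ≈ 1.93 dB

Γ = (299 − 75)/(299 + 75) = 0.599
|Γ|² = 0.359, so P_del/P_inc = 1 − |Γ|² = 0.641
ML = −10·log₁₀(1 − |Γ|²)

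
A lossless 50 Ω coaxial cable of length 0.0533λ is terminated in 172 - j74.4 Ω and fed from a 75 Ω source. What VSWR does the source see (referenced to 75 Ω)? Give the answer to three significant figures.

βl = 2π × 0.0533 = 19.2°
tan(βl) = 0.348
Z_in = Z_0·(Z_L + jZ_0·tanβl)/(Z_0 + jZ_L·tanβl) = 51.6 − j78.3 Ω
Γ_s = (Z_in − Z_s)/(Z_in + Z_s) = (-23.4 − j78.3)/(127 − j78.3), |Γ_s| = 0.549
VSWR = (1 + |Γ_s|)/(1 − |Γ_s|)

VSWR ≈ 3.43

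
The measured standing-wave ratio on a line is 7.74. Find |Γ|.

|Γ| ≈ 0.771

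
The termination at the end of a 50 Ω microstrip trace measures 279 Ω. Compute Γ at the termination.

Γ = 0.696

Γ = (Z_L − Z_0)/(Z_L + Z_0) = (279 − 50)/(279 + 50) = 229/329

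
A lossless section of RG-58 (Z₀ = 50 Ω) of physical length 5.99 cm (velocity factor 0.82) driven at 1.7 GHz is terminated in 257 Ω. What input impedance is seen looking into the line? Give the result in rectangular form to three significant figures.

λ = v/f = 0.82·c / 1.7 GHz = 0.145 m
βl = 2π·l/λ = 2π × 0.414 = 149°
tan(βl) = tan(149°) = -0.6
Z_in = Z_0·(Z_L + jZ_0·tanβl)/(Z_0 + jZ_L·tanβl)
     = 50·(257 − j30)/(50 − j154)

Z_in ≈ 33.2 + j72.5 Ω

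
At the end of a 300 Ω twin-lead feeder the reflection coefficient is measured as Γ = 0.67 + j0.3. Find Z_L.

Z_L = Z_0·(1 + Γ)/(1 − Γ) = 300·(1.67 + j0.3)/(0.33 − j0.3)

Z_L ≈ 695 + j905 Ω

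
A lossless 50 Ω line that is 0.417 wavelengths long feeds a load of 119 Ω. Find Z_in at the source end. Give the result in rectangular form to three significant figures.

Z_in ≈ 55.2 + j46.7 Ω

βl = 2π × 0.417 = 150°
tan(βl) = tan(150°) = -0.575
Z_in = Z_0·(Z_L + jZ_0·tanβl)/(Z_0 + jZ_L·tanβl)
     = 50·(119 − j28.7)/(50 − j68.4)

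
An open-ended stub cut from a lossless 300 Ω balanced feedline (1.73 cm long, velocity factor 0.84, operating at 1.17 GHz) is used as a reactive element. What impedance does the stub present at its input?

Z_in ≈ −j543 Ω

λ = v/f = 0.84·c / 1.17 GHz = 0.215 m
βl = 2π·l/λ = 2π × 0.0803 = 28.9°
tan(βl) = 0.552
For an open-ended stub, Z_in = −jZ_0·cot(βl) = −jZ_0/tan(βl)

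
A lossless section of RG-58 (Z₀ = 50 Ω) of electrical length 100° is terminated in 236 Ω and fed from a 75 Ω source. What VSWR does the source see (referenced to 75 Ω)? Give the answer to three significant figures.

VSWR ≈ 6.96

tan(βl) = -5.67
Z_in = Z_0·(Z_L + jZ_0·tanβl)/(Z_0 + jZ_L·tanβl) = 10.9 + j8.41 Ω
Γ_s = (Z_in − Z_s)/(Z_in + Z_s) = (-64.1 + j8.41)/(85.9 + j8.41), |Γ_s| = 0.749
VSWR = (1 + |Γ_s|)/(1 − |Γ_s|)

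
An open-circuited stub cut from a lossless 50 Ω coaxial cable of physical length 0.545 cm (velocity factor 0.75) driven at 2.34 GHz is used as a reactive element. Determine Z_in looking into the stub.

λ = v/f = 0.75·c / 2.34 GHz = 0.0962 m
βl = 2π·l/λ = 2π × 0.0567 = 20.4°
tan(βl) = 0.372
For an open-circuited stub, Z_in = −jZ_0·cot(βl) = −jZ_0/tan(βl)

Z_in ≈ −j134 Ω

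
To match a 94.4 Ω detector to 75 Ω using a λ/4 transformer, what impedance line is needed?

Z_qwt ≈ 84.1 Ω

Z_qwt = √(Z_0·R_L) = √(75 × 94.4) = √7080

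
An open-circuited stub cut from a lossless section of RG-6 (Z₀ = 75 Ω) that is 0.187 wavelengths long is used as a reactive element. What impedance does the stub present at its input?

βl = 2π × 0.187 = 67.3°
tan(βl) = 2.39
For an open-circuited stub, Z_in = −jZ_0·cot(βl) = −jZ_0/tan(βl)

Z_in ≈ −j31.3 Ω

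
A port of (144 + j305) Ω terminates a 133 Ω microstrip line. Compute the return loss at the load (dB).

RL ≈ 2.61 dB

Γ = (11 + j305)/(277 + j305), |Γ| = 0.741
RL = −20·log₁₀|Γ| = −20·log₁₀(0.741)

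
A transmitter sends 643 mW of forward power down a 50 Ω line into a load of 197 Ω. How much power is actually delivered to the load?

Γ = (197 − 50)/(197 + 50) = 0.595
|Γ|² = 0.354
P_refl = |Γ|²·P_inc = 228 mW, P_del = (1 − |Γ|²)·P_inc = 415 mW

P_delivered ≈ 415 mW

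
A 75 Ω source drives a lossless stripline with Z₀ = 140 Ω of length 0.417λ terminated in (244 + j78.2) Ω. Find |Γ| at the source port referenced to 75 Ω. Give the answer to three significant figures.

|Γ| ≈ 0.461

βl = 2π × 0.417 = 150°
tan(βl) = -0.575
Z_in = Z_0·(Z_L + jZ_0·tanβl)/(Z_0 + jZ_L·tanβl) = 118 + j87.9 Ω
Γ_s = (Z_in − Z_s)/(Z_in + Z_s) = (43.1 + j87.9)/(193 + j87.9), |Γ_s| = 0.461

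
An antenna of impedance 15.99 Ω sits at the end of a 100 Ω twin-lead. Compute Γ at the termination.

Γ = (Z_L − Z_0)/(Z_L + Z_0) = (15.99 − 100)/(15.99 + 100) = -84.01/116

Γ = -0.724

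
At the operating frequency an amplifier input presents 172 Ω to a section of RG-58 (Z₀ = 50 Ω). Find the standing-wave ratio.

For a purely resistive load, VSWR = R_L/Z_0 or Z_0/R_L (whichever > 1) = 172/50

VSWR ≈ 3.44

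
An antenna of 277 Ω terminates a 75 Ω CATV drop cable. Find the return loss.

RL ≈ 4.82 dB

Γ = (277 − 75)/(277 + 75) = 0.574
RL = −20·log₁₀|Γ| = −20·log₁₀(0.574)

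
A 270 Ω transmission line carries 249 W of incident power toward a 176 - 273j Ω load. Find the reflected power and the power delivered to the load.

|Γ| = |(-94 − j273)/(446 − j273)| = 0.552
|Γ|² = 0.305
P_refl = |Γ|²·P_inc = 75.9 W, P_del = (1 − |Γ|²)·P_inc = 173 W

P_reflected ≈ 75.9 W; P_delivered ≈ 173 W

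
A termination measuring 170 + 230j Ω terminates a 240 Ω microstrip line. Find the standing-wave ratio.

Γ = (Z_L − Z_0)/(Z_L + Z_0) = (-70 + j230)/(410 + j230)
|Γ| = 240/470 = 0.511
VSWR = (1 + |Γ|)/(1 − |Γ|) = 1.51/0.489

VSWR ≈ 3.09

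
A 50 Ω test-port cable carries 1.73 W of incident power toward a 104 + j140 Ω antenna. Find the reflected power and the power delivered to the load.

P_reflected ≈ 0.899 W; P_delivered ≈ 0.831 W

|Γ| = |(54 + j140)/(154 + j140)| = 0.721
|Γ|² = 0.52
P_refl = |Γ|²·P_inc = 0.899 W, P_del = (1 − |Γ|²)·P_inc = 0.831 W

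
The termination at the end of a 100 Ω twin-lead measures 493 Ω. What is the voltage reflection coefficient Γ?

Γ = 0.663

Γ = (Z_L − Z_0)/(Z_L + Z_0) = (493 − 100)/(493 + 100) = 393/593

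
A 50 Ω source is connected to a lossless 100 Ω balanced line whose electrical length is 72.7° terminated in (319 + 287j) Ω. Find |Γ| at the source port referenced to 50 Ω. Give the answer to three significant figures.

|Γ| ≈ 0.655

tan(βl) = 3.21
Z_in = Z_0·(Z_L + jZ_0·tanβl)/(Z_0 + jZ_L·tanβl) = 20.9 − j47.9 Ω
Γ_s = (Z_in − Z_s)/(Z_in + Z_s) = (-29.1 − j47.9)/(70.9 − j47.9), |Γ_s| = 0.655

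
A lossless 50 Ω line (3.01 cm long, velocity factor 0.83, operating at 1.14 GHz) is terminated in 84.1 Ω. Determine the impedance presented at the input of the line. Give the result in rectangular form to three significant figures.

Z_in ≈ 40.8 − j21.9 Ω

λ = v/f = 0.83·c / 1.14 GHz = 0.218 m
βl = 2π·l/λ = 2π × 0.138 = 49.6°
tan(βl) = tan(49.6°) = 1.18
Z_in = Z_0·(Z_L + jZ_0·tanβl)/(Z_0 + jZ_L·tanβl)
     = 50·(84.1 + j58.8)/(50 + j98.9)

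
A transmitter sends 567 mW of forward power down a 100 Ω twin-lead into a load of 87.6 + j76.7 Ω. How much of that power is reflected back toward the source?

P_reflected ≈ 83.3 mW

|Γ| = |(-12.4 + j76.7)/(187.6 + j76.7)| = 0.383
|Γ|² = 0.147
P_refl = |Γ|²·P_inc = 83.3 mW, P_del = (1 − |Γ|²)·P_inc = 484 mW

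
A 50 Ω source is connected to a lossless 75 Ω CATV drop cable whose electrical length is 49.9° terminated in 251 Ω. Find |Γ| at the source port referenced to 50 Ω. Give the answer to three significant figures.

tan(βl) = 1.19
Z_in = Z_0·(Z_L + jZ_0·tanβl)/(Z_0 + jZ_L·tanβl) = 36 − j54.1 Ω
Γ_s = (Z_in − Z_s)/(Z_in + Z_s) = (-14 − j54.1)/(86 − j54.1), |Γ_s| = 0.55

|Γ| ≈ 0.55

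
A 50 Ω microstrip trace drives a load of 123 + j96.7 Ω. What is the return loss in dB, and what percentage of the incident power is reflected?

RL ≈ 4.27 dB; 37.4% of incident power reflected

Γ = (73 + j96.7)/(173 + j96.7), |Γ| = 0.611
RL = −20·log₁₀(0.611) = 4.27 dB
P_refl/P_inc = |Γ|² = 0.374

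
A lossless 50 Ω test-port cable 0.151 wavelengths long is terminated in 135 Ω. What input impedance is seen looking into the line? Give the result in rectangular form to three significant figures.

Z_in ≈ 26.2 − j28.9 Ω

βl = 2π × 0.151 = 54.4°
tan(βl) = tan(54.4°) = 1.39
Z_in = Z_0·(Z_L + jZ_0·tanβl)/(Z_0 + jZ_L·tanβl)
     = 50·(135 + j69.7)/(50 + j188)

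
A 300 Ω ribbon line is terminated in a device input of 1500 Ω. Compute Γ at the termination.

Γ = 0.667

Γ = (Z_L − Z_0)/(Z_L + Z_0) = (1500 − 300)/(1500 + 300) = 1200/1800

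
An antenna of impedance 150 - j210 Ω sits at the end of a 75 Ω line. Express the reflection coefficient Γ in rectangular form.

Γ ≈ 0.644 − j0.333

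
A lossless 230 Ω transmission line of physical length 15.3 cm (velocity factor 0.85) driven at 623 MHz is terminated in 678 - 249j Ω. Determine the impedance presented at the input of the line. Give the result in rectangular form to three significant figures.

Z_in ≈ 154 + j232 Ω

λ = v/f = 0.85·c / 623 MHz = 0.409 m
βl = 2π·l/λ = 2π × 0.374 = 135°
tan(βl) = tan(135°) = -1.02
Z_in = Z_0·(Z_L + jZ_0·tanβl)/(Z_0 + jZ_L·tanβl)
     = 230·(678 − j482)/(-22.8 − j688)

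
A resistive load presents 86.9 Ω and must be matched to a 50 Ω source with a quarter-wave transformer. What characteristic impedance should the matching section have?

Z_qwt ≈ 65.9 Ω

Z_qwt = √(Z_0·R_L) = √(50 × 86.9) = √4345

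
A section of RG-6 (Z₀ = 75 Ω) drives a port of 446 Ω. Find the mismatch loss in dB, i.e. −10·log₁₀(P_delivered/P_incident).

mismatch loss ≈ 3.07 dB

Γ = (446 − 75)/(446 + 75) = 0.712
|Γ|² = 0.507, so P_del/P_inc = 1 − |Γ|² = 0.493
ML = −10·log₁₀(1 − |Γ|²)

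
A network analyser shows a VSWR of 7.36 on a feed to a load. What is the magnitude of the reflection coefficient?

|Γ| ≈ 0.761

|Γ| = (S − 1)/(S + 1) = (7.36 − 1)/(7.36 + 1) = 6.36/8.36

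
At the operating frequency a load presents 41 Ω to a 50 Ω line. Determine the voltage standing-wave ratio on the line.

Γ = (41 − 50)/(41 + 50) = -0.0989
VSWR = (1 + 0.0989)/(1 − 0.0989)

VSWR ≈ 1.22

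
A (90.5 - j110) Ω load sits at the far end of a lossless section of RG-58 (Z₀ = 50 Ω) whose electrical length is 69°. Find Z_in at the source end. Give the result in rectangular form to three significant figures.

tan(βl) = tan(69°) = 2.61
Z_in = Z_0·(Z_L + jZ_0·tanβl)/(Z_0 + jZ_L·tanβl)
     = 50·(90.5 + j20.3)/(337 + j236)

Z_in ≈ 10.4 − j4.3 Ω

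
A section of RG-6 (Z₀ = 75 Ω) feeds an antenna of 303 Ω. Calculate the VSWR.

VSWR ≈ 4.04

For a purely resistive load, VSWR = R_L/Z_0 or Z_0/R_L (whichever > 1) = 303/75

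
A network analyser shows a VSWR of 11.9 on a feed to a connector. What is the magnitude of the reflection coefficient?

|Γ| = (S − 1)/(S + 1) = (11.9 − 1)/(11.9 + 1) = 10.9/12.9

|Γ| ≈ 0.845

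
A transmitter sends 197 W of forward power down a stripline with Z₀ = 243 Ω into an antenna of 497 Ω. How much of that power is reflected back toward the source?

Γ = (497 − 243)/(497 + 243) = 0.343
|Γ|² = 0.118
P_refl = |Γ|²·P_inc = 23.2 W, P_del = (1 − |Γ|²)·P_inc = 174 W

P_reflected ≈ 23.2 W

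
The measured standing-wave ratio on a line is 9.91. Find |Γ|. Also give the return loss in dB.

|Γ| ≈ 0.817; return loss ≈ 1.76 dB

|Γ| = (S − 1)/(S + 1) = (9.91 − 1)/(9.91 + 1) = 8.91/10.9
RL = −20·log₁₀|Γ| = −20·log₁₀(0.817)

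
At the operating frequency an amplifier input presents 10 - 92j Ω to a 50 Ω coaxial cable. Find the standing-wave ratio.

VSWR ≈ 22.1

Γ = (Z_L − Z_0)/(Z_L + Z_0) = (-40 − j92)/(60 − j92)
|Γ| = 100/110 = 0.913
VSWR = (1 + |Γ|)/(1 − |Γ|) = 1.91/0.0866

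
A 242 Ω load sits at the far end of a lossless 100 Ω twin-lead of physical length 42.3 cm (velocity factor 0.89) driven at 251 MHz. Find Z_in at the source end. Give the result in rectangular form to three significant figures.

λ = v/f = 0.89·c / 251 MHz = 1.06 m
βl = 2π·l/λ = 2π × 0.398 = 143°
tan(βl) = tan(143°) = -0.749
Z_in = Z_0·(Z_L + jZ_0·tanβl)/(Z_0 + jZ_L·tanβl)
     = 100·(242 − j74.9)/(100 − j181)

Z_in ≈ 88.1 + j84.9 Ω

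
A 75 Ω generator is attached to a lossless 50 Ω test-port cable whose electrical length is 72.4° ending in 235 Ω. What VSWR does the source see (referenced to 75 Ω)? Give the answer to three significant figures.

tan(βl) = 3.15
Z_in = Z_0·(Z_L + jZ_0·tanβl)/(Z_0 + jZ_L·tanβl) = 11.7 − j15.1 Ω
Γ_s = (Z_in − Z_s)/(Z_in + Z_s) = (-63.3 − j15.1)/(86.7 − j15.1), |Γ_s| = 0.74
VSWR = (1 + |Γ_s|)/(1 − |Γ_s|)

VSWR ≈ 6.7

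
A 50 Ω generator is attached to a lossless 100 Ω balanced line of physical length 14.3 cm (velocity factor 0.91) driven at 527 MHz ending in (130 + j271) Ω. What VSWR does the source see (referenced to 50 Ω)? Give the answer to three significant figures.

λ = v/f = 0.91·c / 527 MHz = 0.518 m
βl = 2π·l/λ = 2π × 0.276 = 99.4°
tan(βl) = -6.06
Z_in = Z_0·(Z_L + jZ_0·tanβl)/(Z_0 + jZ_L·tanβl) = 13.4 − j13.2 Ω
Γ_s = (Z_in − Z_s)/(Z_in + Z_s) = (-36.6 − j13.2)/(63.4 − j13.2), |Γ_s| = 0.6
VSWR = (1 + |Γ_s|)/(1 − |Γ_s|)

VSWR ≈ 4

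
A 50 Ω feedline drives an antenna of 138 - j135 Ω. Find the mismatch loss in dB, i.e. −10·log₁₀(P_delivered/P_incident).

mismatch loss ≈ 2.88 dB

Γ = (88 − j135)/(188 − j135), |Γ| = 0.696
|Γ|² = 0.485, so P_del/P_inc = 1 − |Γ|² = 0.515
ML = −10·log₁₀(1 − |Γ|²)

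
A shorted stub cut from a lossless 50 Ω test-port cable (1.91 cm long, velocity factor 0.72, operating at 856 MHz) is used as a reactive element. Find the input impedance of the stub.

Z_in ≈ +j25.8 Ω

λ = v/f = 0.72·c / 856 MHz = 0.252 m
βl = 2π·l/λ = 2π × 0.0757 = 27.2°
tan(βl) = 0.515
For a shorted stub, Z_in = jZ_0·tan(βl)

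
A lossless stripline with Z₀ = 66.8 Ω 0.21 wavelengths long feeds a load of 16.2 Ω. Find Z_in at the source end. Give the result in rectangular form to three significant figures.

βl = 2π × 0.21 = 75.6°
tan(βl) = tan(75.6°) = 3.89
Z_in = Z_0·(Z_L + jZ_0·tanβl)/(Z_0 + jZ_L·tanβl)
     = 66.8·(16.2 + j260)/(66.8 + j63.1)

Z_in ≈ 138 + j129 Ω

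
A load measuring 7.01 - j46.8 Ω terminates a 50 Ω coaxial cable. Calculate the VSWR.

VSWR ≈ 13.4

Γ = (Z_L − Z_0)/(Z_L + Z_0) = (-42.99 − j46.8)/(57.01 − j46.8)
|Γ| = 63.5/73.8 = 0.862
VSWR = (1 + |Γ|)/(1 − |Γ|) = 1.86/0.138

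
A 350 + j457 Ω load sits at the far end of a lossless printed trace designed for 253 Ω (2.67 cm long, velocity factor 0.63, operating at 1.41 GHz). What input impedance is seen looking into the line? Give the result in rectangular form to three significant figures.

λ = v/f = 0.63·c / 1.41 GHz = 0.134 m
βl = 2π·l/λ = 2π × 0.199 = 71.7°
tan(βl) = tan(71.7°) = 3.03
Z_in = Z_0·(Z_L + jZ_0·tanβl)/(Z_0 + jZ_L·tanβl)
     = 253·(350 + j1220)/(-1130 + j1060)

Z_in ≈ 94.9 − j185 Ω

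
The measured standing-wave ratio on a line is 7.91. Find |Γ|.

|Γ| = (S − 1)/(S + 1) = (7.91 − 1)/(7.91 + 1) = 6.91/8.91

|Γ| ≈ 0.776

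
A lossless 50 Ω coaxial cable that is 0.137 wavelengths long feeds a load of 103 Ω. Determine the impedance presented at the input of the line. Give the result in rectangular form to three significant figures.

βl = 2π × 0.137 = 49.3°
tan(βl) = tan(49.3°) = 1.16
Z_in = Z_0·(Z_L + jZ_0·tanβl)/(Z_0 + jZ_L·tanβl)
     = 50·(103 + j58.2)/(50 + j120)

Z_in ≈ 35.9 − j28 Ω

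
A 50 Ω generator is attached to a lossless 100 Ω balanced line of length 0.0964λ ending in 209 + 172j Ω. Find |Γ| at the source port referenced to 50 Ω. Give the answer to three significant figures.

βl = 2π × 0.0964 = 34.7°
tan(βl) = 0.693
Z_in = Z_0·(Z_L + jZ_0·tanβl)/(Z_0 + jZ_L·tanβl) = 145 − j164 Ω
Γ_s = (Z_in − Z_s)/(Z_in + Z_s) = (95.1 − j164)/(195 − j164), |Γ_s| = 0.743

|Γ| ≈ 0.743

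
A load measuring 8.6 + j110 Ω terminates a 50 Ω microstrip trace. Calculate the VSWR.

Γ = (Z_L − Z_0)/(Z_L + Z_0) = (-41.4 + j110)/(58.6 + j110)
|Γ| = 118/125 = 0.943
VSWR = (1 + |Γ|)/(1 − |Γ|) = 1.94/0.057

VSWR ≈ 34.1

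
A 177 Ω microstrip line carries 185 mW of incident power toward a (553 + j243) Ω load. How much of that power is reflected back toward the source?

P_reflected ≈ 62.6 mW

|Γ| = |(376 + j243)/(730 + j243)| = 0.582
|Γ|² = 0.339
P_refl = |Γ|²·P_inc = 62.6 mW, P_del = (1 − |Γ|²)·P_inc = 122 mW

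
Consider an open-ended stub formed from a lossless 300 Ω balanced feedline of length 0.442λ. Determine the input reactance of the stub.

X_in ≈ 786 Ω (inductive)

βl = 2π × 0.442 = 159°
tan(βl) = -0.381
For an open-ended stub, Z_in = −jZ_0·cot(βl) = −jZ_0/tan(βl)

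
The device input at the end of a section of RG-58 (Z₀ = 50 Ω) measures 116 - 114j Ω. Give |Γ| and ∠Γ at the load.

Γ ≈ 0.654 ∠ -25.5°

Γ = (Z_L − Z_0)/(Z_L + Z_0) = (66 − j114)/(166 − j114)
|Γ| = 132/201 = 0.654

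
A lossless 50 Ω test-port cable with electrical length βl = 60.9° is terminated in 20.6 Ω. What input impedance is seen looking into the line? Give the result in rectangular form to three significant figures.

Z_in ≈ 56.3 + j48.2 Ω

tan(βl) = tan(60.9°) = 1.8
Z_in = Z_0·(Z_L + jZ_0·tanβl)/(Z_0 + jZ_L·tanβl)
     = 50·(20.6 + j89.8)/(50 + j37)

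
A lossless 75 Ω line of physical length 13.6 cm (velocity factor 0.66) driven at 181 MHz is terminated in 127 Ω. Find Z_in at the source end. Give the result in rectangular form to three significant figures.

λ = v/f = 0.66·c / 181 MHz = 1.09 m
βl = 2π·l/λ = 2π × 0.124 = 44.8°
tan(βl) = tan(44.8°) = 0.992
Z_in = Z_0·(Z_L + jZ_0·tanβl)/(Z_0 + jZ_L·tanβl)
     = 75·(127 + j74.4)/(75 + j126)

Z_in ≈ 65.9 − j36.4 Ω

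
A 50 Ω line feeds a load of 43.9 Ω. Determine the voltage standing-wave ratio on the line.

VSWR ≈ 1.14

Γ = (43.9 − 50)/(43.9 + 50) = -0.065
VSWR = (1 + 0.065)/(1 − 0.065)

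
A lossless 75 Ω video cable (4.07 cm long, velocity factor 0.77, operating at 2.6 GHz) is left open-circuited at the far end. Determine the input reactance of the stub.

λ = v/f = 0.77·c / 2.6 GHz = 0.0888 m
βl = 2π·l/λ = 2π × 0.458 = 165°
tan(βl) = -0.27
For an open-circuited stub, Z_in = −jZ_0·cot(βl) = −jZ_0/tan(βl)

X_in ≈ 278 Ω (inductive)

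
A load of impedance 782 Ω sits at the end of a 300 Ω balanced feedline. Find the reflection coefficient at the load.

Γ = 0.445

Γ = (Z_L − Z_0)/(Z_L + Z_0) = (782 − 300)/(782 + 300) = 482/1082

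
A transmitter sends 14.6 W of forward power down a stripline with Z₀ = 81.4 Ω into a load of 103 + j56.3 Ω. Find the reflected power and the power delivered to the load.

P_reflected ≈ 1.43 W; P_delivered ≈ 13.2 W

|Γ| = |(21.6 + j56.3)/(184.4 + j56.3)| = 0.313
|Γ|² = 0.0978
P_refl = |Γ|²·P_inc = 1.43 W, P_del = (1 − |Γ|²)·P_inc = 13.2 W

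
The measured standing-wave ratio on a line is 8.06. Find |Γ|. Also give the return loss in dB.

|Γ| ≈ 0.779; return loss ≈ 2.17 dB

|Γ| = (S − 1)/(S + 1) = (8.06 − 1)/(8.06 + 1) = 7.06/9.06
RL = −20·log₁₀|Γ| = −20·log₁₀(0.779)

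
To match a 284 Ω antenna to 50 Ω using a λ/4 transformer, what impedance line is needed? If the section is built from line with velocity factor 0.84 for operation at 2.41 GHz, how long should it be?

Z_qwt ≈ 119 Ω; length ≈ 2.61 cm

Z_qwt = √(Z_0·R_L) = √(50 × 284) = √14200
λ = 0.84·c/f = 0.105 m, so l = λ/4 = 0.0261 m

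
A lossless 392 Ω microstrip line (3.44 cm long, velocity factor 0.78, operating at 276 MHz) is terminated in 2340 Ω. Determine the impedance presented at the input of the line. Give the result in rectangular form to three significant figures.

Z_in ≈ 731 − j1030 Ω

λ = v/f = 0.78·c / 276 MHz = 0.848 m
βl = 2π·l/λ = 2π × 0.0406 = 14.6°
tan(βl) = tan(14.6°) = 0.261
Z_in = Z_0·(Z_L + jZ_0·tanβl)/(Z_0 + jZ_L·tanβl)
     = 392·(2340 + j102)/(392 + j610)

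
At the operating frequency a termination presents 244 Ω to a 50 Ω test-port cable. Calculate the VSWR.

VSWR ≈ 4.88

Γ = (244 − 50)/(244 + 50) = 0.66
VSWR = (1 + 0.66)/(1 − 0.66)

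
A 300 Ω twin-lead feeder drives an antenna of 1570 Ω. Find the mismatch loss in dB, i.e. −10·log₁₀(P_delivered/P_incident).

mismatch loss ≈ 2.69 dB

Γ = (1570 − 300)/(1570 + 300) = 0.679
|Γ|² = 0.461, so P_del/P_inc = 1 − |Γ|² = 0.539
ML = −10·log₁₀(1 − |Γ|²)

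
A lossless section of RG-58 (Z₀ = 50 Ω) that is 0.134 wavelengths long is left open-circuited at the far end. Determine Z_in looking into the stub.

βl = 2π × 0.134 = 48.2°
tan(βl) = 1.12
For an open-circuited stub, Z_in = −jZ_0·cot(βl) = −jZ_0/tan(βl)

Z_in ≈ −j44.6 Ω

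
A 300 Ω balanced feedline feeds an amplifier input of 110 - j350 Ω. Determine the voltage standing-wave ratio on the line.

VSWR ≈ 6.66

Γ = (Z_L − Z_0)/(Z_L + Z_0) = (-190 − j350)/(410 − j350)
|Γ| = 398/539 = 0.739
VSWR = (1 + |Γ|)/(1 − |Γ|) = 1.74/0.261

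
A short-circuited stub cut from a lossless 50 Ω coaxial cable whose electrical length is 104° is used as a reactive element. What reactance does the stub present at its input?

tan(βl) = -4.01
For a short-circuited stub, Z_in = jZ_0·tan(βl)

X_in ≈ -201 Ω (capacitive)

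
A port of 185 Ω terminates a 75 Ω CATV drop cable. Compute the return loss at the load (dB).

Γ = (185 − 75)/(185 + 75) = 0.423
RL = −20·log₁₀|Γ| = −20·log₁₀(0.423)

RL ≈ 7.47 dB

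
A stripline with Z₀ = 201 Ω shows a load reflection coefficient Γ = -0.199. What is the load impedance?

Z_L ≈ 134 Ω

Z_L = Z_0·(1 + Γ)/(1 − Γ) = 201·(0.801)/(1.2)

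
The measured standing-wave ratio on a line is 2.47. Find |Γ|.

|Γ| = (S − 1)/(S + 1) = (2.47 − 1)/(2.47 + 1) = 1.47/3.47

|Γ| ≈ 0.424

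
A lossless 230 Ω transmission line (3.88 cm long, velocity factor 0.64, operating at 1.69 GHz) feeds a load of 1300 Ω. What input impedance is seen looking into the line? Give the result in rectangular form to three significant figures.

λ = v/f = 0.64·c / 1.69 GHz = 0.114 m
βl = 2π·l/λ = 2π × 0.342 = 123°
tan(βl) = tan(123°) = -1.54
Z_in = Z_0·(Z_L + jZ_0·tanβl)/(Z_0 + jZ_L·tanβl)
     = 230·(1300 − j355)/(230 − j2010)

Z_in ≈ 57 + j143 Ω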